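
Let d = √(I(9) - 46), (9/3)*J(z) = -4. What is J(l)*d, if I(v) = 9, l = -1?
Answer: -4*I*√37/3 ≈ -8.1104*I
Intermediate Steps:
J(z) = -4/3 (J(z) = (⅓)*(-4) = -4/3)
d = I*√37 (d = √(9 - 46) = √(-37) = I*√37 ≈ 6.0828*I)
J(l)*d = -4*I*√37/3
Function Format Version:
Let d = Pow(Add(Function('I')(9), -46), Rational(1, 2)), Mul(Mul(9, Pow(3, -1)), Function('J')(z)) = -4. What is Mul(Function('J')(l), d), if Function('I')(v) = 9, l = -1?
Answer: Mul(Rational(-4, 3), I, Pow(37, Rational(1, 2))) ≈ Mul(-8.1104, I)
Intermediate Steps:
Function('J')(z) = Rational(-4, 3) (Function('J')(z) = Mul(Rational(1, 3), -4) = Rational(-4, 3))
d = Mul(I, Pow(37, Rational(1, 2))) (d = Pow(Add(9, -46), Rational(1, 2)) = Pow(-37, Rational(1, 2)) = Mul(I, Pow(37, Rational(1, 2))) ≈ Mul(6.0828, I))
Mul(Function('J')(l), d) = Mul(Rational(-4, 3), Mul(I, Pow(37, Rational(1, 2)))) = Mul(Rational(-4, 3), I, Pow(37, Rational(1, 2)))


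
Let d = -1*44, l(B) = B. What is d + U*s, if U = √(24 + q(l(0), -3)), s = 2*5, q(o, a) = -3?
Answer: -44 + 10*√21 ≈ 1.8258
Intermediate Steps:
d = -44
s = 10
U = √21 (U = √(24 - 3) = √21 ≈ 4.5826)
d + U*s = -44 + √21*10 = -44 + 10*√21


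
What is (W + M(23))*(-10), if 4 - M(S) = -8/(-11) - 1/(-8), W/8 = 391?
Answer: -1377705/44 ≈ -31311.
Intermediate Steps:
W = 3128 (W = 8*391 = 3128)
M(S) = 277/88 (M(S) = 4 - (-8/(-11) - 1/(-8)) = 4 - (-8*(-1/11) - 1*(-⅛)) = 4 - (8/11 + ⅛) = 4 - 1*75/88 = 4 - 75/88 = 277/88)
(W + M(23))*(-10) = (3128 + 277/88)*(-10) = (275541/88)*(-10) = -1377705/44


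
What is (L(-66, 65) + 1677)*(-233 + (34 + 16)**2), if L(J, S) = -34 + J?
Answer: 3575059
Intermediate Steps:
(L(-66, 65) + 1677)*(-233 + (34 + 16)**2) = ((-34 - 66) + 1677)*(-233 + (34 + 16)**2) = (-100 + 1677)*(-233 + 50**2) = 1577*(-233 + 2500) = 1577*2267 = 3575059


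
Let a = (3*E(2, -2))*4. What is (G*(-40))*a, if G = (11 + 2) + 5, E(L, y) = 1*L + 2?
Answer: -34560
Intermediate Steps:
E(L, y) = 2 + L (E(L, y) = L + 2 = 2 + L)
a = 48 (a = (3*(2 + 2))*4 = (3*4)*4 = 12*4 = 48)
G = 18 (G = 13 + 5 = 18)
(G*(-40))*a = (18*(-40))*48 = -720*48 = -34560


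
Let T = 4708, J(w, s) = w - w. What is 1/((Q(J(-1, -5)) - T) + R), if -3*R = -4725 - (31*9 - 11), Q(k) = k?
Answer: -3/9131 ≈ -0.00032855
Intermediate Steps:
J(w, s) = 0
R = 4993/3 (R = -(-4725 - (31*9 - 11))/3 = -(-4725 - (279 - 11))/3 = -(-4725 - 1*268)/3 = -(-4725 - 268)/3 = -⅓*(-4993) = 4993/3 ≈ 1664.3)
1/((Q(J(-1, -5)) - T) + R) = 1/((0 - 1*4708) + 4993/3) = 1/((0 - 4708) + 4993/3) = 1/(-4708 + 4993/3) = 1/(-9131/3) = -3/9131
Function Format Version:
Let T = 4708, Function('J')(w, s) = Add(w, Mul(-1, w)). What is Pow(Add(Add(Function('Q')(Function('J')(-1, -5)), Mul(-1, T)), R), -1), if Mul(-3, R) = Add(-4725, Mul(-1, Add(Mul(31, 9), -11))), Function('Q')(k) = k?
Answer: Rational(-3, 9131) ≈ -0.00032855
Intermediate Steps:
Function('J')(w, s) = 0
R = Rational(4993, 3) (R = Mul(Rational(-1, 3), Add(-4725, Mul(-1, Add(Mul(31, 9), -11)))) = Mul(Rational(-1, 3), Add(-4725, Mul(-1, Add(279, -11)))) = Mul(Rational(-1, 3), Add(-4725, Mul(-1, 268))) = Mul(Rational(-1, 3), Add(-4725, -268)) = Mul(Rational(-1, 3), -4993) = Rational(4993, 3) ≈ 1664.3)
Pow(Add(Add(Function('Q')(Function('J')(-1, -5)), Mul(-1, T)), R), -1) = Pow(Add(Add(0, Mul(-1, 4708)), Rational(4993, 3)), -1) = Pow(Add(Add(0, -4708), Rational(4993, 3)), -1) = Pow(Add(-4708, Rational(4993, 3)), -1) = Pow(Rational(-9131, 3), -1) = Rational(-3, 9131)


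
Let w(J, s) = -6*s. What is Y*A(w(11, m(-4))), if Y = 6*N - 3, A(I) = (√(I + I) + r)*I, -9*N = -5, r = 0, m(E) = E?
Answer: 32*√3 ≈ 55.426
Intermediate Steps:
N = 5/9 (N = -⅑*(-5) = 5/9 ≈ 0.55556)
A(I) = √2*I^(3/2) (A(I) = (√(I + I) + 0)*I = (√(2*I) + 0)*I = (√2*√I + 0)*I = (√2*√I)*I = √2*I^(3/2))
Y = ⅓ (Y = 6*(5/9) - 3 = 10/3 - 3 = ⅓ ≈ 0.33333)
Y*A(w(11, m(-4))) = (√2*(-6*(-4))^(3/2))/3 = (√2*24^(3/2))/3 = (√2*(48*√6))/3 = (96*√3)/3 = 32*√3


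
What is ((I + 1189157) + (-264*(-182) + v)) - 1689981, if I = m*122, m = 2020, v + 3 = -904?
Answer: -207243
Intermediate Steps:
v = -907 (v = -3 - 904 = -907)
I = 246440 (I = 2020*122 = 246440)
((I + 1189157) + (-264*(-182) + v)) - 1689981 = ((246440 + 1189157) + (-264*(-182) - 907)) - 1689981 = (1435597 + (48048 - 907)) - 1689981 = (1435597 + 47141) - 1689981 = 1482738 - 1689981 = -207243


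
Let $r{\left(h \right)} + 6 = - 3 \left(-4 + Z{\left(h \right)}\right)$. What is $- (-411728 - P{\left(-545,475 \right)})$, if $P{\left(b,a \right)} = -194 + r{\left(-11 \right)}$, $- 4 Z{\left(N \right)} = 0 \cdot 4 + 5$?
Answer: $\frac{1646175}{4} \approx 4.1154 \cdot 10^{5}$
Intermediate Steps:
$Z{\left(N \right)} = - \frac{5}{4}$ ($Z{\left(N \right)} = - \frac{0 \cdot 4 + 5}{4} = - \frac{0 + 5}{4} = \left(- \frac{1}{4}\right) 5 = - \frac{5}{4}$)
$r{\left(h \right)} = \frac{39}{4}$ ($r{\left(h \right)} = -6 - 3 \left(-4 - \frac{5}{4}\right) = -6 - - \frac{63}{4} = -6 + \frac{63}{4} = \frac{39}{4}$)
$P{\left(b,a \right)} = - \frac{737}{4}$ ($P{\left(b,a \right)} = -194 + \frac{39}{4} = - \frac{737}{4}$)
$- (-411728 - P{\left(-545,475 \right)}) = - (-411728 - - \frac{737}{4}) = - (-411728 + \frac{737}{4}) = \left(-1\right) \left(- \frac{1646175}{4}\right) = \frac{1646175}{4}$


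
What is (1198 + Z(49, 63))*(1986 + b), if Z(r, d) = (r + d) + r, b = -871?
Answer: 1515285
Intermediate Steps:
Z(r, d) = d + 2*r (Z(r, d) = (d + r) + r = d + 2*r)
(1198 + Z(49, 63))*(1986 + b) = (1198 + (63 + 2*49))*(1986 - 871) = (1198 + (63 + 98))*1115 = (1198 + 161)*1115 = 1359*1115 = 1515285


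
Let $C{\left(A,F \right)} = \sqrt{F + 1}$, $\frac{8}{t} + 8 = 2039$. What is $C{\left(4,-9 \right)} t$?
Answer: $\frac{16 i \sqrt{2}}{2031} \approx 0.011141 i$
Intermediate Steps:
$t = \frac{8}{2031}$ ($t = \frac{8}{-8 + 2039} = \frac{8}{2031} \approx 0.0039389$)
$C{\left(A,F \right)} = \sqrt{1 + F}$
$C{\left(4,-9 \right)} t = \sqrt{1 - 9} \cdot \frac{8}{2031} = \sqrt{-8} \cdot \frac{8}{2031} = 2 i \sqrt{2} \cdot \frac{8}{2031} = \frac{16 i \sqrt{2}}{2031}$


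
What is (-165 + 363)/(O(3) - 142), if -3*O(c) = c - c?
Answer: -99/71 ≈ -1.3944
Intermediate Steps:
O(c) = 0 (O(c) = -(c - c)/3 = -1/3*0 = 0)
(-165 + 363)/(O(3) - 142) = (-165 + 363)/(0 - 142) = 198/(-142) = 198*(-1/142) = -99/71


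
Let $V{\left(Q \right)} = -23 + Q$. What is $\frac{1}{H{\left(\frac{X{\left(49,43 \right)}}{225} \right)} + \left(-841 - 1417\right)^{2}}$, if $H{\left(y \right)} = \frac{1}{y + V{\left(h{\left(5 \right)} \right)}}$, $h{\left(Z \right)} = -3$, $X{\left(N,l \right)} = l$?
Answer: $\frac{5807}{29607360923} \approx 1.9613 \cdot 10^{-7}$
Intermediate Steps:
$H{\left(y \right)} = \frac{1}{-26 + y}$ ($H{\left(y \right)} = \frac{1}{y - 26} = \frac{1}{-26 + y}$)
$\frac{1}{H{\left(\frac{X{\left(49,43 \right)}}{225} \right)} + \left(-841 - 1417\right)^{2}} = \frac{1}{\frac{1}{-26 + \frac{43}{225}} + \left(-841 - 1417\right)^{2}} = \frac{1}{\frac{1}{-26 + 43 \cdot \frac{1}{225}} + \left(-2258\right)^{2}} = \frac{1}{\frac{1}{-26 + \frac{43}{225}} + 5098564} = \frac{1}{\frac{1}{- \frac{5807}{225}} + 5098564} = \frac{1}{- \frac{225}{5807} + 5098564} = \frac{1}{\frac{29607360923}{5807}} = \frac{5807}{29607360923}$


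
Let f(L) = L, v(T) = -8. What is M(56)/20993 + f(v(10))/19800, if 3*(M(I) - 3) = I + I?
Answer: 78832/51957675 ≈ 0.0015172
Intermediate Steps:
M(I) = 3 + 2*I/3 (M(I) = 3 + (I + I)/3 = 3 + (2*I)/3 = 3 + 2*I/3)
M(56)/20993 + f(v(10))/19800 = (3 + (⅔)*56)/20993 - 8/19800 = (3 + 112/3)*(1/20993) - 8*1/19800 = (121/3)*(1/20993) - 1/2475 = 121/62979 - 1/2475 = 78832/51957675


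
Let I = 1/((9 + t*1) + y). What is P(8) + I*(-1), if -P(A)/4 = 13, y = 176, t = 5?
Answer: -9881/190 ≈ -52.005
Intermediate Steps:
P(A) = -52 (P(A) = -4*13 = -52)
I = 1/190 (I = 1/((9 + 5*1) + 176) = 1/((9 + 5) + 176) = 1/(14 + 176) = 1/190 ≈ 0.0052632)
P(8) + I*(-1) = -52 + (1/190)*(-1) = -52 - 1/190 = -9881/190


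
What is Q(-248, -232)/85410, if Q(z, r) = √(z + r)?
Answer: 2*I*√30/42705 ≈ 0.00025651*I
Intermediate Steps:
Q(z, r) = √(r + z)
Q(-248, -232)/85410 = √(-232 - 248)/85410 = √(-480)*(1/85410) = (4*I*√30)*(1/85410) = 2*I*√30/42705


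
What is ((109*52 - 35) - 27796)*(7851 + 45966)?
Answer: -1192746171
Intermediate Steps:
((109*52 - 35) - 27796)*(7851 + 45966) = ((5668 - 35) - 27796)*53817 = (5633 - 27796)*53817 = -22163*53817 = -1192746171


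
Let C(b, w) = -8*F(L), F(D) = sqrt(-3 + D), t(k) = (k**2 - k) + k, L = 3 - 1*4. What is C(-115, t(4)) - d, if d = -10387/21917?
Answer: 10387/21917 - 16*I ≈ 0.47392 - 16.0*I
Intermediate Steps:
L = -1 (L = 3 - 4 = -1)
t(k) = k**2
C(b, w) = -16*I (C(b, w) = -8*sqrt(-3 - 1) = -16*I)
d = -10387/21917 (d = -10387*1/21917 = -10387/21917 ≈ -0.47392)
C(-115, t(4)) - d = -16*I - 1*(-10387/21917) = -16*I + 10387/21917 = 10387/21917 - 16*I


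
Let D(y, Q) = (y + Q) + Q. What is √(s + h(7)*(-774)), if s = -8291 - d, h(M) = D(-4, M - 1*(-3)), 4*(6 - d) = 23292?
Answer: I*√14858 ≈ 121.89*I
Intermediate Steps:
d = -5817 (d = 6 - ¼*23292 = 6 - 5823 = -5817)
D(y, Q) = y + 2*Q (D(y, Q) = (Q + y) + Q = y + 2*Q)
h(M) = 2 + 2*M (h(M) = -4 + 2*(M - 1*(-3)) = -4 + 2*(M + 3) = -4 + 2*(3 + M) = -4 + (6 + 2*M) = 2 + 2*M)
s = -2474 (s = -8291 - 1*(-5817) = -8291 + 5817 = -2474)
√(s + h(7)*(-774)) = √(-2474 + (2 + 2*7)*(-774)) = √(-2474 + (2 + 14)*(-774)) = √(-2474 + 16*(-774)) = √(-2474 - 12384) = √(-14858) = I*√14858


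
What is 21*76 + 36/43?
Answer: 68664/43 ≈ 1596.8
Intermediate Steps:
21*76 + 36/43 = 1596 + 36*(1/43) = 1596 + 36/43 = 68664/43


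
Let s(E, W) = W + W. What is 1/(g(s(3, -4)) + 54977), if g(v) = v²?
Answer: 1/55041 ≈ 1.8168e-5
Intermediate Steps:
s(E, W) = 2*W
1/(g(s(3, -4)) + 54977) = 1/((2*(-4))² + 54977) = 1/((-8)² + 54977) = 1/(64 + 54977) = 1/55041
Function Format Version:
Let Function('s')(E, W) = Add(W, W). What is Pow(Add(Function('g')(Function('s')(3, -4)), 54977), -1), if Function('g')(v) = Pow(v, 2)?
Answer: Rational(1, 55041) ≈ 1.8168e-5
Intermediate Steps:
Function('s')(E, W) = Mul(2, W)
Pow(Add(Function('g')(Function('s')(3, -4)), 54977), -1) = Pow(Add(Pow(Mul(2, -4), 2), 54977), -1) = Pow(Add(Pow(-8, 2), 54977), -1) = Pow(Add(64, 54977), -1) = Pow(55041, -1) = Rational(1, 55041)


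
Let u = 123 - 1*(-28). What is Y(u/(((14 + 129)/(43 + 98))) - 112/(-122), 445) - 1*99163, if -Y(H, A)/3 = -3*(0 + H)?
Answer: -853238018/8723 ≈ -97815.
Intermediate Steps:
u = 151 (u = 123 + 28 = 151)
Y(H, A) = 9*H (Y(H, A) = -(-9)*(0 + H) = -(-9)*H = 9*H)
Y(u/(((14 + 129)/(43 + 98))) - 112/(-122), 445) - 1*99163 = 9*(151/(((14 + 129)/(43 + 98))) - 112/(-122)) - 1*99163 = 9*(151/((143/141)) - 112*(-1/122)) - 99163 = 9*(151/((143*(1/141))) + 56/61) - 99163 = 9*(151/(143/141) + 56/61) - 99163 = 9*(151*(141/143) + 56/61) - 99163 = 9*(21291/143 + 56/61) - 99163 = 9*(1306759/8723) - 99163 = 11760831/8723 - 99163 = -853238018/8723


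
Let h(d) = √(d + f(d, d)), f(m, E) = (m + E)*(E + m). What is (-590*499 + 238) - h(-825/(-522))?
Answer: -294172 - 35*√286/174 ≈ -2.9418e+5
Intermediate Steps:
f(m, E) = (E + m)² (f(m, E) = (E + m)*(E + m) = (E + m)²)
h(d) = √(d + 4*d²) (h(d) = √(d + (d + d)²) = √(d + (2*d)²) = √(d + 4*d²))
(-590*499 + 238) - h(-825/(-522)) = (-590*499 + 238) - √((-825/(-522))*(1 + 4*(-825/(-522)))) = (-294410 + 238) - √((-825*(-1/522))*(1 + 4*(-825*(-1/522)))) = -294172 - √(275*(1 + 4*(275/174))/174) = -294172 - √(275*(1 + 550/87)/174) = -294172 - √((275/174)*(637/87)) = -294172 - √(175175/15138) = -294172 - 35*√286/174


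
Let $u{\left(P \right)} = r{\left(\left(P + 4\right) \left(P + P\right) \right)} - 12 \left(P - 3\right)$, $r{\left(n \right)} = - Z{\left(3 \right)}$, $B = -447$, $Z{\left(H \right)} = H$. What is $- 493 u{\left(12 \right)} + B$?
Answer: $54276$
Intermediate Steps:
$r{\left(n \right)} = -3$ ($r{\left(n \right)} = \left(-1\right) 3 = -3$)
$u{\left(P \right)} = 33 - 12 P$ ($u{\left(P \right)} = -3 - 12 \left(P - 3\right) = -3 - 12 \left(-3 + P\right) = -3 - \left(-36 + 12 P\right) = 33 - 12 P$)
$- 493 u{\left(12 \right)} + B = - 493 \left(33 - 144\right) - 447 = \left(-493\right) \left(-111\right) - 447 = 54723 - 447 = 54276$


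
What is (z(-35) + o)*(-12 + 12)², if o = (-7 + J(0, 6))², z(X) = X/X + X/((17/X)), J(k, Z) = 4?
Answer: 0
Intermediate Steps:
z(X) = 1 + X²/17 (z(X) = 1 + X*(X/17) = 1 + X²/17)
o = 9 (o = (-7 + 4)² = (-3)² = 9)
(z(-35) + o)*(-12 + 12)² = ((1 + (1/17)*(-35)²) + 9)*(-12 + 12)² = ((1 + (1/17)*1225) + 9)*0² = ((1 + 1225/17) + 9)*0 = (1242/17 + 9)*0 = (1395/17)*0 = 0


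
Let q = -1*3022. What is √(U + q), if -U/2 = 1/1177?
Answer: 4*I*√261654162/1177 ≈ 54.973*I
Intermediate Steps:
U = -2/1177 ≈ -0.0016992
q = -3022
√(U + q) = √(-2/1177 - 3022) = √(-3556896/1177) = 4*I*√261654162/1177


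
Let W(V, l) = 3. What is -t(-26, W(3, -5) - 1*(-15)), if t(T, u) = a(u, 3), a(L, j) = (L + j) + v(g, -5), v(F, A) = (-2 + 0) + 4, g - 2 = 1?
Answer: -23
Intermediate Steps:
g = 3 (g = 2 + 1 = 3)
v(F, A) = 2 (v(F, A) = -2 + 4 = 2)
a(L, j) = 2 + L + j (a(L, j) = (L + j) + 2 = 2 + L + j)
t(T, u) = 5 + u (t(T, u) = 2 + u + 3 = 5 + u)
-t(-26, W(3, -5) - 1*(-15)) = -(5 + (3 - 1*(-15))) = -(5 + (3 + 15)) = -(5 + 18) = -1*23 = -23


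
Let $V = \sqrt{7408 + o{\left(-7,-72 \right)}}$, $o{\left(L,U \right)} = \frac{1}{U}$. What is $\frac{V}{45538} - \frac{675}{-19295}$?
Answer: $\frac{135}{3859} + \frac{5 \sqrt{42670}}{546456} \approx 0.036873$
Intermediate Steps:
$V = \frac{5 \sqrt{42670}}{12}$ ($V = \sqrt{7408 + \frac{1}{-72}} = \sqrt{7408 - \frac{1}{72}} = \sqrt{\frac{533375}{72}} = \frac{5 \sqrt{42670}}{12} \approx 86.07$)
$\frac{V}{45538} - \frac{675}{-19295} = \frac{\frac{5}{12} \sqrt{42670}}{45538} - \frac{675}{-19295} = \frac{5 \sqrt{42670}}{12} \cdot \frac{1}{45538} - - \frac{135}{3859} = \frac{5 \sqrt{42670}}{546456} + \frac{135}{3859} = \frac{135}{3859} + \frac{5 \sqrt{42670}}{546456}$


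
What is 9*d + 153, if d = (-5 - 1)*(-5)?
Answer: 423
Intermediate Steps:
d = 30 (d = -6*(-5) = 30)
9*d + 153 = 9*30 + 153 = 270 + 153 = 423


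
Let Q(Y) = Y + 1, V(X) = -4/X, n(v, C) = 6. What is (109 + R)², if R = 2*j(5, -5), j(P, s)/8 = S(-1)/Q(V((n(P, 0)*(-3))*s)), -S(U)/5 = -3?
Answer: 239847169/1849 ≈ 1.2972e+5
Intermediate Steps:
S(U) = 15 (S(U) = -5*(-3) = 15)
Q(Y) = 1 + Y
j(P, s) = 120/(1 + 2/(9*s)) (j(P, s) = 8*(15/(1 - 4*(-1/(18*s)))) = 8*(15/(1 - (-2)/(9*s))) = 8*(15/(1 + 2/(9*s))) = 120/(1 + 2/(9*s)))
R = 10800/43 (R = 2*(1080*(-5)/(2 + 9*(-5))) = 2*(1080*(-5)/(2 - 45)) = 2*(1080*(-5)/(-43)) = 2*(1080*(-5)*(-1/43)) = 2*(5400/43) = 10800/43 ≈ 251.16)
(109 + R)² = (109 + 10800/43)² = (15487/43)² = 239847169/1849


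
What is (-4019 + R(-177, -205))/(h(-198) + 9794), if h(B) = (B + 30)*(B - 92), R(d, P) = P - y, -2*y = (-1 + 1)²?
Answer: -2112/29257 ≈ -0.072188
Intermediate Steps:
y = 0 (y = -(-1 + 1)²/2 = -½*0² = -½*0 = 0)
R(d, P) = P (R(d, P) = P - 1*0 = P + 0 = P)
h(B) = (-92 + B)*(30 + B) (h(B) = (30 + B)*(-92 + B) = (-92 + B)*(30 + B))
(-4019 + R(-177, -205))/(h(-198) + 9794) = (-4019 - 205)/((-2760 + (-198)² - 62*(-198)) + 9794) = -4224/((-2760 + 39204 + 12276) + 9794) = -4224/(48720 + 9794) = -4224/58514 = -4224*1/58514 = -2112/29257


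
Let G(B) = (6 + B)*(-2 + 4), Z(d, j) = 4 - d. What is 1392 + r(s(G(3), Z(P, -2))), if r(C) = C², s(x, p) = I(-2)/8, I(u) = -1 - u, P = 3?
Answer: 89089/64 ≈ 1392.0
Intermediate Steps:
G(B) = 12 + 2*B (G(B) = (6 + B)*2 = 12 + 2*B)
s(x, p) = ⅛ (s(x, p) = (-1 - 1*(-2))/8 = (-1 + 2)*(⅛) = 1*(⅛) = ⅛)
1392 + r(s(G(3), Z(P, -2))) = 1392 + (⅛)² = 1392 + 1/64 = 89089/64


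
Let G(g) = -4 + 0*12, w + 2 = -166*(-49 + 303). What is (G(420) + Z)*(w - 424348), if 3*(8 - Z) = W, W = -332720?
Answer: -155224136248/3 ≈ -5.1741e+10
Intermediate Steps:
Z = 332744/3 (Z = 8 - ⅓*(-332720) = 8 + 332720/3 = 332744/3 ≈ 1.1091e+5)
w = -42166 (w = -2 - 166*(-49 + 303) = -2 - 166*254 = -2 - 42164 = -42166)
G(g) = -4 (G(g) = -4 + 0 = -4)
(G(420) + Z)*(w - 424348) = (-4 + 332744/3)*(-42166 - 424348) = (332732/3)*(-466514) = -155224136248/3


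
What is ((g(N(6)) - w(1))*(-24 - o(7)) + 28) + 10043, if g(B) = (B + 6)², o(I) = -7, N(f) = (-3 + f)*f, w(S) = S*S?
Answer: 296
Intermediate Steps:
w(S) = S²
N(f) = f*(-3 + f)
g(B) = (6 + B)²
((g(N(6)) - w(1))*(-24 - o(7)) + 28) + 10043 = (((6 + 6*(-3 + 6))² - 1*1²)*(-24 - 1*(-7)) + 28) + 10043 = (((6 + 6*3)² - 1*1)*(-24 + 7) + 28) + 10043 = (((6 + 18)² - 1)*(-17) + 28) + 10043 = ((24² - 1)*(-17) + 28) + 10043 = ((576 - 1)*(-17) + 28) + 10043 = (575*(-17) + 28) + 10043 = (-9775 + 28) + 10043 = -9747 + 10043 = 296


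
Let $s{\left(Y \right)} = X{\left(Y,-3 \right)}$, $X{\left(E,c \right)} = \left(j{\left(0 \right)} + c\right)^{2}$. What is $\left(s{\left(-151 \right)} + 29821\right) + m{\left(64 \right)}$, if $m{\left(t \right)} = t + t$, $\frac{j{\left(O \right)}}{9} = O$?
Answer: $29958$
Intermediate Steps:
$j{\left(O \right)} = 9 O$
$X{\left(E,c \right)} = c^{2}$ ($X{\left(E,c \right)} = \left(9 \cdot 0 + c\right)^{2} = \left(0 + c\right)^{2} = c^{2}$)
$m{\left(t \right)} = 2 t$
$s{\left(Y \right)} = 9$ ($s{\left(Y \right)} = \left(-3\right)^{2} = 9$)
$\left(s{\left(-151 \right)} + 29821\right) + m{\left(64 \right)} = \left(9 + 29821\right) + 2 \cdot 64 = 29830 + 128 = 29958$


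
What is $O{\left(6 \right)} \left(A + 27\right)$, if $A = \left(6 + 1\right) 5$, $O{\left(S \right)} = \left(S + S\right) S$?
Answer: $4464$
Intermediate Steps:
$O{\left(S \right)} = 2 S^{2}$ ($O{\left(S \right)} = 2 S S = 2 S^{2}$)
$A = 35$ ($A = 7 \cdot 5 = 35$)
$O{\left(6 \right)} \left(A + 27\right) = 2 \cdot 6^{2} \left(35 + 27\right) = 2 \cdot 36 \cdot 62 = 72 \cdot 62 = 4464$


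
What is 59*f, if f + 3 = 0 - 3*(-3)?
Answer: 354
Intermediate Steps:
f = 6 (f = -3 + (0 - 3*(-3)) = -3 + (0 + 9) = -3 + 9 = 6)
59*f = 59*6 = 354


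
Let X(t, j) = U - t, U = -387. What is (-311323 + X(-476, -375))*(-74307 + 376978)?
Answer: -94201506014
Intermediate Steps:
X(t, j) = -387 - t
(-311323 + X(-476, -375))*(-74307 + 376978) = (-311323 + (-387 - 1*(-476)))*(-74307 + 376978) = (-311323 + (-387 + 476))*302671 = (-311323 + 89)*302671 = -311234*302671 = -94201506014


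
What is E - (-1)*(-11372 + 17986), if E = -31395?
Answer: -24781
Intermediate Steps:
E - (-1)*(-11372 + 17986) = -31395 - (-1)*(-11372 + 17986) = -31395 - (-1)*6614 = -31395 - 1*(-6614) = -31395 + 6614 = -24781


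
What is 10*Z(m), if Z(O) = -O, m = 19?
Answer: -190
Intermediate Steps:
10*Z(m) = 10*(-1*19) = 10*(-19) = -190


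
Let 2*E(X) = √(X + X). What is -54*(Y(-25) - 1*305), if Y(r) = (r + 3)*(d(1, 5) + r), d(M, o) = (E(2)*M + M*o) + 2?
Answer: -3726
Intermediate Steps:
E(X) = √2*√X/2 (E(X) = √(X + X)/2 = √(2*X)/2 = (√2*√X)/2 = √2*√X/2)
d(M, o) = 2 + M + M*o (d(M, o) = ((√2*√2/2)*M + M*o) + 2 = (1*M + M*o) + 2 = (M + M*o) + 2 = 2 + M + M*o)
Y(r) = (3 + r)*(8 + r) (Y(r) = (r + 3)*((2 + 1 + 1*5) + r) = (3 + r)*((2 + 1 + 5) + r) = (3 + r)*(8 + r))
-54*(Y(-25) - 1*305) = -54*((24 + (-25)² + 11*(-25)) - 1*305) = -54*((24 + 625 - 275) - 305) = -54*(374 - 305) = -54*69 = -3726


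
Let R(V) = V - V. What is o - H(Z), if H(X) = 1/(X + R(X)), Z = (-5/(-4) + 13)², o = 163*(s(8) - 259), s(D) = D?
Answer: -132926353/3249 ≈ -40913.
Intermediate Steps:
o = -40913 (o = 163*(8 - 259) = 163*(-251) = -40913)
Z = 3249/16 (Z = (-5*(-¼) + 13)² = (5/4 + 13)² = (57/4)² = 3249/16 ≈ 203.06)
R(V) = 0
H(X) = 1/X (H(X) = 1/(X + 0) = 1/X)
o - H(Z) = -40913 - 1/3249/16 = -40913 - 1*16/3249 = -40913 - 16/3249 = -132926353/3249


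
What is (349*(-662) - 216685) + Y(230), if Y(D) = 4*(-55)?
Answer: -447943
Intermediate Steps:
Y(D) = -220
(349*(-662) - 216685) + Y(230) = (349*(-662) - 216685) - 220 = (-231038 - 216685) - 220 = -447723 - 220 = -447943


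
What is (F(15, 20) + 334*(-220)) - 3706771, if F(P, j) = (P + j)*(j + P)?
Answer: -3779026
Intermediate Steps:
F(P, j) = (P + j)**2 (F(P, j) = (P + j)*(P + j) = (P + j)**2)
(F(15, 20) + 334*(-220)) - 3706771 = ((15 + 20)**2 + 334*(-220)) - 3706771 = (35**2 - 73480) - 3706771 = (1225 - 73480) - 3706771 = -72255 - 3706771 = -3779026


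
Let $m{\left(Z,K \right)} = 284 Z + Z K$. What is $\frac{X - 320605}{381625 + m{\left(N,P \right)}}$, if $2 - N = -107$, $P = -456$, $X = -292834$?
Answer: $- \frac{613439}{362877} \approx -1.6905$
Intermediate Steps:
$N = 109$ ($N = 2 - -107 = 2 + 107 = 109$)
$m{\left(Z,K \right)} = 284 Z + K Z$
$\frac{X - 320605}{381625 + m{\left(N,P \right)}} = \frac{-292834 - 320605}{381625 + 109 \left(284 - 456\right)} = - \frac{613439}{381625 + 109 \left(-172\right)} = - \frac{613439}{381625 - 18748} = - \frac{613439}{362877}$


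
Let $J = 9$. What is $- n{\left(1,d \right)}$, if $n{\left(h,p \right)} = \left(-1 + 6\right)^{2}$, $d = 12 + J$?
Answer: $-25$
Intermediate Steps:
$d = 21$ ($d = 12 + 9 = 21$)
$n{\left(h,p \right)} = 25$ ($n{\left(h,p \right)} = 5^{2} = 25$)
$- n{\left(1,d \right)} = \left(-1\right) 25 = -25$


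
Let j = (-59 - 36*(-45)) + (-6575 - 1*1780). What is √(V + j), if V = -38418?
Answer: 2*I*√11303 ≈ 212.63*I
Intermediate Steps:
j = -6794 (j = (-59 + 1620) + (-6575 - 1780) = 1561 - 8355 = -6794)
√(V + j) = √(-38418 - 6794) = √(-45212) = 2*I*√11303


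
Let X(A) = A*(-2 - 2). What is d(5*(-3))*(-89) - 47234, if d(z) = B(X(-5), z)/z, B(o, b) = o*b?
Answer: -49014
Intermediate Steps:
X(A) = -4*A (X(A) = A*(-4) = -4*A)
B(o, b) = b*o
d(z) = 20 (d(z) = (z*(-4*(-5)))/z = (z*20)/z = (20*z)/z = 20)
d(5*(-3))*(-89) - 47234 = 20*(-89) - 47234 = -1780 - 47234 = -49014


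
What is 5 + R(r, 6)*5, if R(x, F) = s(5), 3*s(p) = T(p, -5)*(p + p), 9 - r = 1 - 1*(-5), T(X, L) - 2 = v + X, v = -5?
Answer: 115/3 ≈ 38.333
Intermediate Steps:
T(X, L) = -3 + X (T(X, L) = 2 + (-5 + X) = -3 + X)
r = 3 (r = 9 - (1 - 1*(-5)) = 9 - (1 + 5) = 9 - 1*6 = 9 - 6 = 3)
s(p) = 2*p*(-3 + p)/3 (s(p) = ((-3 + p)*(p + p))/3 = ((-3 + p)*(2*p))/3 = (2*p*(-3 + p))/3 = 2*p*(-3 + p)/3)
R(x, F) = 20/3 (R(x, F) = (⅔)*5*(-3 + 5) = (⅔)*5*2 = 20/3)
5 + R(r, 6)*5 = 5 + (20/3)*5 = 5 + 100/3 = 115/3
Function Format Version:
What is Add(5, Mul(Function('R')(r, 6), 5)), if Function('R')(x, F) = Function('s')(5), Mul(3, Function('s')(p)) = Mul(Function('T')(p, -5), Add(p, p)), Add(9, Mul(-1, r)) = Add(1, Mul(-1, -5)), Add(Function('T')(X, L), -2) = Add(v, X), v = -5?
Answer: Rational(115, 3) ≈ 38.333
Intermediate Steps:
Function('T')(X, L) = Add(-3, X) (Function('T')(X, L) = Add(2, Add(-5, X)) = Add(-3, X))
r = 3 (r = Add(9, Mul(-1, Add(1, Mul(-1, -5)))) = Add(9, Mul(-1, Add(1, 5))) = Add(9, Mul(-1, 6)) = Add(9, -6) = 3)
Function('s')(p) = Mul(Rational(2, 3), p, Add(-3, p)) (Function('s')(p) = Mul(Rational(1, 3), Mul(Add(-3, p), Add(p, p))) = Mul(Rational(1, 3), Mul(Add(-3, p), Mul(2, p))) = Mul(Rational(1, 3), Mul(2, p, Add(-3, p))) = Mul(Rational(2, 3), p, Add(-3, p)))
Function('R')(x, F) = Rational(20, 3) (Function('R')(x, F) = Mul(Rational(2, 3), 5, Add(-3, 5)) = Mul(Rational(2, 3), 5, 2) = Rational(20, 3))
Add(5, Mul(Function('R')(r, 6), 5)) = Add(5, Mul(Rational(20, 3), 5)) = Add(5, Rational(100, 3)) = Rational(115, 3)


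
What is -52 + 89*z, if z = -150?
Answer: -13402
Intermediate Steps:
-52 + 89*z = -52 + 89*(-150) = -52 - 13350 = -13402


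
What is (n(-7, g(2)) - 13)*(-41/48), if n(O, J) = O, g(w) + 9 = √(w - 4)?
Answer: 205/12 ≈ 17.083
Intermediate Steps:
g(w) = -9 + √(-4 + w) (g(w) = -9 + √(w - 4) = -9 + √(-4 + w))
(n(-7, g(2)) - 13)*(-41/48) = (-7 - 13)*(-41/48) = -(-820)/48 = -20*(-41/48) = 205/12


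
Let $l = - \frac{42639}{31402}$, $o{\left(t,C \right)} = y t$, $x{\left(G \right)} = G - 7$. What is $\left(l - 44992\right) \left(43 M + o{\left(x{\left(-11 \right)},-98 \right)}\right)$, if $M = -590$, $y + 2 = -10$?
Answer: $\frac{17769809657071}{15701} \approx 1.1318 \cdot 10^{9}$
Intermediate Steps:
$y = -12$ ($y = -2 - 10 = -12$)
$x{\left(G \right)} = -7 + G$
$o{\left(t,C \right)} = - 12 t$
$l = - \frac{42639}{31402}$ ($l = \left(-42639\right) \frac{1}{31402} = - \frac{42639}{31402} \approx -1.3578$)
$\left(l - 44992\right) \left(43 M + o{\left(x{\left(-11 \right)},-98 \right)}\right) = \left(- \frac{42639}{31402} - 44992\right) \left(43 \left(-590\right) - 12 \left(-7 - 11\right)\right) = - \frac{1412881423 \left(-25370 - -216\right)}{31402} = - \frac{1412881423 \left(-25370 + 216\right)}{31402} = \left(- \frac{1412881423}{31402}\right) \left(-25154\right) = \frac{17769809657071}{15701}$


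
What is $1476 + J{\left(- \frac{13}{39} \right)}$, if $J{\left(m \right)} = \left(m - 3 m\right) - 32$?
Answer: $\frac{4334}{3} \approx 1444.7$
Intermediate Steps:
$J{\left(m \right)} = -32 - 2 m$ ($J{\left(m \right)} = - 2 m - 32 = -32 - 2 m$)
$1476 + J{\left(- \frac{13}{39} \right)} = 1476 - \left(32 + 2 \left(- \frac{13}{39}\right)\right) = 1476 - \left(32 + 2 \left(\left(-13\right) \frac{1}{39}\right)\right) = 1476 - \frac{94}{3} = \frac{4334}{3}$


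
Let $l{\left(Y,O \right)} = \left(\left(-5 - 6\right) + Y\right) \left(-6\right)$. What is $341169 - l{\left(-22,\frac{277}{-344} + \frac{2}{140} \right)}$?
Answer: $340971$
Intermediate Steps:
$l{\left(Y,O \right)} = 66 - 6 Y$ ($l{\left(Y,O \right)} = \left(-11 + Y\right) \left(-6\right) = 66 - 6 Y$)
$341169 - l{\left(-22,\frac{277}{-344} + \frac{2}{140} \right)} = 341169 - \left(66 - -132\right) = 341169 - \left(66 + 132\right) = 341169 - 198 = 340971$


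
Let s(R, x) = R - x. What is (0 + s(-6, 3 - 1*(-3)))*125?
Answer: -1500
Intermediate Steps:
(0 + s(-6, 3 - 1*(-3)))*125 = (0 + (-6 - (3 - 1*(-3))))*125 = (0 + (-6 - (3 + 3)))*125 = (0 + (-6 - 1*6))*125 = (0 + (-6 - 6))*125 = (0 - 12)*125 = -12*125 = -1500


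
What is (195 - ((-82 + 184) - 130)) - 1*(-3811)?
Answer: 4034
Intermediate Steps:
(195 - ((-82 + 184) - 130)) - 1*(-3811) = (195 - (102 - 130)) + 3811 = (195 - 1*(-28)) + 3811 = (195 + 28) + 3811 = 223 + 3811 = 4034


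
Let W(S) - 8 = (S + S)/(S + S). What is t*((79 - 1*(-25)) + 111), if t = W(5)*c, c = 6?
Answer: 11610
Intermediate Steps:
W(S) = 9 (W(S) = 8 + (S + S)/(S + S) = 8 + (2*S)/((2*S)) = 8 + (2*S)*(1/(2*S)) = 8 + 1 = 9)
t = 54 (t = 9*6 = 54)
t*((79 - 1*(-25)) + 111) = 54*((79 - 1*(-25)) + 111) = 54*((79 + 25) + 111) = 54*(104 + 111) = 54*215 = 11610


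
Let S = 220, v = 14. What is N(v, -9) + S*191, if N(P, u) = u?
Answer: 42011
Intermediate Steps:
N(v, -9) + S*191 = -9 + 220*191 = -9 + 42020 = 42011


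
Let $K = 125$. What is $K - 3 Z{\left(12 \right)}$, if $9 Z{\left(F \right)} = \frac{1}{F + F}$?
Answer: $\frac{8999}{72} \approx 124.99$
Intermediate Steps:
$Z{\left(F \right)} = \frac{1}{18 F}$ ($Z{\left(F \right)} = \frac{1}{9 \left(F + F\right)} = \frac{1}{9 \cdot 2 F} = \frac{\frac{1}{2} \frac{1}{F}}{9} = \frac{1}{18 F}$)
$K - 3 Z{\left(12 \right)} = 125 - 3 \frac{1}{18 \cdot 12} = 125 - 3 \cdot \frac{1}{18} \cdot \frac{1}{12} = 125 - \frac{1}{72} = \frac{8999}{72}$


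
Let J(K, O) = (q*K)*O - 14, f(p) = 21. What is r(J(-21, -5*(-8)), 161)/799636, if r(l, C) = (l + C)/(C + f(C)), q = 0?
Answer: 21/20790536 ≈ 1.0101e-6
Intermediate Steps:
J(K, O) = -14 (J(K, O) = (0*K)*O - 14 = 0*O - 14 = 0 - 14 = -14)
r(l, C) = (C + l)/(21 + C) (r(l, C) = (l + C)/(C + 21) = (C + l)/(21 + C))
r(J(-21, -5*(-8)), 161)/799636 = ((161 - 14)/(21 + 161))/799636 = (147/182)*(1/799636) = ((1/182)*147)*(1/799636) = (21/26)*(1/799636) = 21/20790536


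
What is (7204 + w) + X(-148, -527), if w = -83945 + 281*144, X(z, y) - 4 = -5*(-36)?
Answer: -36093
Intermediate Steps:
X(z, y) = 184 (X(z, y) = 4 - 5*(-36) = 4 + 180 = 184)
w = -43481 (w = -83945 + 40464 = -43481)
(7204 + w) + X(-148, -527) = (7204 - 43481) + 184 = -36277 + 184 = -36093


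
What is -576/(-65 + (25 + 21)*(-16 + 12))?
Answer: 192/83 ≈ 2.3133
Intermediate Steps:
-576/(-65 + (25 + 21)*(-16 + 12)) = -576/(-65 + 46*(-4)) = -576/(-65 - 184) = -576/(-249) = -576*(-1/249) = 192/83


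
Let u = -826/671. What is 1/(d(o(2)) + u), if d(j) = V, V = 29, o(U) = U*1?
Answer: 671/18633 ≈ 0.036011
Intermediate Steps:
o(U) = U
d(j) = 29
u = -826/671 (u = -826*1/671 = -826/671 ≈ -1.2310)
1/(d(o(2)) + u) = 1/(29 - 826/671) = 1/(18633/671) = 671/18633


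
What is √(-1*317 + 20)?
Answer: 3*I*√33 ≈ 17.234*I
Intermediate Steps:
√(-1*317 + 20) = √(-317 + 20) = √(-297) = 3*I*√33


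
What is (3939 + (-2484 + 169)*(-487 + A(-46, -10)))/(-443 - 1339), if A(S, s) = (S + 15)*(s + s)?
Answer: 151978/891 ≈ 170.57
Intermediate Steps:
A(S, s) = 2*s*(15 + S) (A(S, s) = (15 + S)*(2*s) = 2*s*(15 + S))
(3939 + (-2484 + 169)*(-487 + A(-46, -10)))/(-443 - 1339) = (3939 + (-2484 + 169)*(-487 + 2*(-10)*(15 - 46)))/(-443 - 1339) = (3939 - 2315*(-487 + 2*(-10)*(-31)))/(-1782) = (3939 - 2315*(-487 + 620))*(-1/1782) = (3939 - 2315*133)*(-1/1782) = (3939 - 307895)*(-1/1782) = -303956*(-1/1782) = 151978/891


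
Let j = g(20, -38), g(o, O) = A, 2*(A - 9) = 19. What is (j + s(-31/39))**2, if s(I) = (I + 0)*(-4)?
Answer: 2859481/6084 ≈ 470.00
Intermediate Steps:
A = 37/2 (A = 9 + (1/2)*19 = 9 + 19/2 = 37/2 ≈ 18.500)
g(o, O) = 37/2
j = 37/2 ≈ 18.500
s(I) = -4*I (s(I) = I*(-4) = -4*I)
(j + s(-31/39))**2 = (37/2 - (-124)/39)**2 = (37/2 - 4*(-31/39))**2 = (37/2 + 124/39)**2 = (1691/78)**2 = 2859481/6084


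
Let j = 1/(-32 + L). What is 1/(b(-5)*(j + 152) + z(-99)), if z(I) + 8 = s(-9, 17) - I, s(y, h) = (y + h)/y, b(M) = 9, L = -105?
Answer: 1233/1797770 ≈ 0.00068585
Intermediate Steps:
s(y, h) = (h + y)/y
j = -1/137 (j = 1/(-32 - 105) = 1/(-137) = -1/137 ≈ -0.0072993)
z(I) = -80/9 - I (z(I) = -8 + ((17 - 9)/(-9) - I) = -8 + (-⅑*8 - I) = -8 + (-8/9 - I) = -80/9 - I)
1/(b(-5)*(j + 152) + z(-99)) = 1/(9*(-1/137 + 152) + (-80/9 - 1*(-99))) = 1/(9*(20823/137) + (-80/9 + 99)) = 1/(187407/137 + 811/9) = 1/(1797770/1233) = 1233/1797770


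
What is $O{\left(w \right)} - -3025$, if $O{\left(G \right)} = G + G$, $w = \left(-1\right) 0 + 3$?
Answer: $3031$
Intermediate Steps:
$w = 3$ ($w = 0 + 3 = 3$)
$O{\left(G \right)} = 2 G$
$O{\left(w \right)} - -3025 = 2 \cdot 3 - -3025 = 6 + 3025 = 3031$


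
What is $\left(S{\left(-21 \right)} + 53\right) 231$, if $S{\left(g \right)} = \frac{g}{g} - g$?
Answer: $17325$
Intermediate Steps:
$S{\left(g \right)} = 1 - g$
$\left(S{\left(-21 \right)} + 53\right) 231 = \left(\left(1 - -21\right) + 53\right) 231 = \left(\left(1 + 21\right) + 53\right) 231 = \left(22 + 53\right) 231 = 75 \cdot 231 = 17325$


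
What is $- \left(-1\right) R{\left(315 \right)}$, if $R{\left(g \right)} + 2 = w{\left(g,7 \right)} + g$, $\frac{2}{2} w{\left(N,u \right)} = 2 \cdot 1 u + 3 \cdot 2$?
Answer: $333$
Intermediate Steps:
$w{\left(N,u \right)} = 6 + 2 u$ ($w{\left(N,u \right)} = 2 \cdot 1 u + 3 \cdot 2 = 2 u + 6 = 6 + 2 u$)
$R{\left(g \right)} = 18 + g$ ($R{\left(g \right)} = -2 + \left(\left(6 + 2 \cdot 7\right) + g\right) = -2 + \left(\left(6 + 14\right) + g\right) = -2 + \left(20 + g\right) = 18 + g$)
$- \left(-1\right) R{\left(315 \right)} = - \left(-1\right) \left(18 + 315\right) = - \left(-1\right) 333 = \left(-1\right) \left(-333\right) = 333$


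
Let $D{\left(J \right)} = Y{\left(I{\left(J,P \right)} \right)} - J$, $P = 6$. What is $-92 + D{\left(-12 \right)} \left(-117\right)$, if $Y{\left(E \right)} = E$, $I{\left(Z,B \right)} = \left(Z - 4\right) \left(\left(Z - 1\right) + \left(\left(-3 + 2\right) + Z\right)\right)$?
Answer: $-50168$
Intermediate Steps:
$I{\left(Z,B \right)} = \left(-4 + Z\right) \left(-2 + 2 Z\right)$ ($I{\left(Z,B \right)} = \left(-4 + Z\right) \left(\left(-1 + Z\right) + \left(-1 + Z\right)\right) = \left(-4 + Z\right) \left(-2 + 2 Z\right)$)
$D{\left(J \right)} = 8 - 11 J + 2 J^{2}$ ($D{\left(J \right)} = \left(8 - 10 J + 2 J^{2}\right) - J = 8 - 11 J + 2 J^{2}$)
$-92 + D{\left(-12 \right)} \left(-117\right) = -92 + \left(8 - -132 + 2 \left(-12\right)^{2}\right) \left(-117\right) = -92 + \left(8 + 132 + 2 \cdot 144\right) \left(-117\right) = -92 + \left(8 + 132 + 288\right) \left(-117\right) = -92 + 428 \left(-117\right) = -92 - 50076 = -50168$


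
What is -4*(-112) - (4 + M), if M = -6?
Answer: 450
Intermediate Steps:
-4*(-112) - (4 + M) = -4*(-112) - (4 - 6) = 448 - 1*(-2) = 448 + 2 = 450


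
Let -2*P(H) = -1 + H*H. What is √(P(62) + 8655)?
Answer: 67*√6/2 ≈ 82.058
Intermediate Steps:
P(H) = ½ - H²/2 (P(H) = -(-1 + H*H)/2 = -(-1 + H²)/2 = ½ - H²/2)
√(P(62) + 8655) = √((½ - ½*62²) + 8655) = √((½ - ½*3844) + 8655) = √((½ - 1922) + 8655) = √(-3843/2 + 8655) = √(13467/2) = 67*√6/2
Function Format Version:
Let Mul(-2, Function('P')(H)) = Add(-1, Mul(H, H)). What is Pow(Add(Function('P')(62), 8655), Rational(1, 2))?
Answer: Mul(Rational(67, 2), Pow(6, Rational(1, 2))) ≈ 82.058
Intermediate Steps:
Function('P')(H) = Add(Rational(1, 2), Mul(Rational(-1, 2), Pow(H, 2))) (Function('P')(H) = Mul(Rational(-1, 2), Add(-1, Mul(H, H))) = Mul(Rational(-1, 2), Add(-1, Pow(H, 2))) = Add(Rational(1, 2), Mul(Rational(-1, 2), Pow(H, 2))))
Pow(Add(Function('P')(62), 8655), Rational(1, 2)) = Pow(Add(Add(Rational(1, 2), Mul(Rational(-1, 2), Pow(62, 2))), 8655), Rational(1, 2)) = Pow(Add(Add(Rational(1, 2), Mul(Rational(-1, 2), 3844)), 8655), Rational(1, 2)) = Pow(Add(Add(Rational(1, 2), -1922), 8655), Rational(1, 2)) = Pow(Add(Rational(-3843, 2), 8655), Rational(1, 2)) = Pow(Rational(13467, 2), Rational(1, 2)) = Mul(Rational(67, 2), Pow(6, Rational(1, 2)))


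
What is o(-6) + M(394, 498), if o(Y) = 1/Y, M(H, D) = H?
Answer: 2363/6 ≈ 393.83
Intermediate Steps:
o(-6) + M(394, 498) = 1/(-6) + 394 = -⅙ + 394 = 2363/6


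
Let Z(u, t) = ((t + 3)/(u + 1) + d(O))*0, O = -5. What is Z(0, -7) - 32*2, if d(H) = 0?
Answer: -64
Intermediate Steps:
Z(u, t) = 0 (Z(u, t) = ((t + 3)/(u + 1) + 0)*0 = ((3 + t)/(1 + u) + 0)*0 = ((3 + t)/(1 + u))*0 = 0)
Z(0, -7) - 32*2 = 0 - 32*2 = 0 - 64 = -64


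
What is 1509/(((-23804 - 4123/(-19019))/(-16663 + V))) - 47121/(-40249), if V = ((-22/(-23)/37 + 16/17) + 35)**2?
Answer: 9323817452736758115565/9558127660703514167 ≈ 975.49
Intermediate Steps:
V = 270748512225/209294089 (V = ((-22*(-1/23)*(1/37) + 16*(1/17)) + 35)**2 = (((22/23)*(1/37) + 16/17) + 35)**2 = ((22/851 + 16/17) + 35)**2 = (13990/14467 + 35)**2 = (520335/14467)**2 = 270748512225/209294089 ≈ 1293.6)
1509/(((-23804 - 4123/(-19019))/(-16663 + V))) - 47121/(-40249) = 1509/(((-23804 - 4123/(-19019))/(-16663 + 270748512225/209294089))) - 47121/(-40249) = 1509/(((-23804 - 4123*(-1/19019))/(-3216718892782/209294089))) - 47121*(-1/40249) = 1509/(((-23804 + 31/143)*(-209294089/3216718892782))) + 47121/40249 = 1509/((-3403941/143*(-209294089/3216718892782))) + 47121/40249 = 1509/(712424730604749/459990801667826) + 47121/40249 = 1509*(459990801667826/712424730604749) + 47121/40249 = 231375373238916478/237474910201583 + 47121/40249 = 9323817452736758115565/9558127660703514167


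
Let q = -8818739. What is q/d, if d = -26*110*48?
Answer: 8818739/137280 ≈ 64.239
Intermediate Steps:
d = -137280 (d = -2860*48 = -137280)
q/d = -8818739/(-137280) = -8818739*(-1/137280) = 8818739/137280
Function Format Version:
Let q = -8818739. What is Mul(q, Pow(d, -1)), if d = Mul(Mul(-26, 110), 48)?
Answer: Rational(8818739, 137280) ≈ 64.239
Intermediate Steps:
d = -137280 (d = Mul(-2860, 48) = -137280)
Mul(q, Pow(d, -1)) = Mul(-8818739, Pow(-137280, -1)) = Mul(-8818739, Rational(-1, 137280)) = Rational(8818739, 137280)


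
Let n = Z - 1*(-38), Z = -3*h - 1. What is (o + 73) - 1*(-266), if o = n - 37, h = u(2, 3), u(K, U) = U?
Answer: 330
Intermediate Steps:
h = 3
Z = -10 (Z = -3*3 - 1 = -9 - 1 = -10)
n = 28 (n = -10 - 1*(-38) = -10 + 38 = 28)
o = -9 (o = 28 - 37 = -9)
(o + 73) - 1*(-266) = (-9 + 73) - 1*(-266) = 64 + 266 = 330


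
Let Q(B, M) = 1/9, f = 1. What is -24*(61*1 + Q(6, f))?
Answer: -4400/3 ≈ -1466.7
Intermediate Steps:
Q(B, M) = 1/9
-24*(61*1 + Q(6, f)) = -24*(61*1 + 1/9) = -24*(61 + 1/9) = -24*550/9 = -4400/3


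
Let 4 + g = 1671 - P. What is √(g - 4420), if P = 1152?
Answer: I*√3905 ≈ 62.49*I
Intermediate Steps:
g = 515 (g = -4 + (1671 - 1*1152) = -4 + (1671 - 1152) = -4 + 519 = 515)
√(g - 4420) = √(515 - 4420) = √(-3905) = I*√3905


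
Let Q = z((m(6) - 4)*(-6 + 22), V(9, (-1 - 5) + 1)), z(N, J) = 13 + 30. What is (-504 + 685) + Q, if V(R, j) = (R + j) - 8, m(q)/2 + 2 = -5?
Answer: 224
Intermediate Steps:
m(q) = -14 (m(q) = -4 + 2*(-5) = -4 - 10 = -14)
V(R, j) = -8 + R + j
z(N, J) = 43
Q = 43
(-504 + 685) + Q = (-504 + 685) + 43 = 181 + 43 = 224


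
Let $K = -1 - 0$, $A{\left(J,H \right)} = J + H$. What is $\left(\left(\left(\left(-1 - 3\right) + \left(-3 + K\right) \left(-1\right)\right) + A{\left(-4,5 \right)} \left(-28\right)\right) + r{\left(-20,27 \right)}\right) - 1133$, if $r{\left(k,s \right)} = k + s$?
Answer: $-1154$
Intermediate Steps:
$A{\left(J,H \right)} = H + J$
$K = -1$ ($K = -1 + 0 = -1$)
$\left(\left(\left(\left(-1 - 3\right) + \left(-3 + K\right) \left(-1\right)\right) + A{\left(-4,5 \right)} \left(-28\right)\right) + r{\left(-20,27 \right)}\right) - 1133 = \left(\left(\left(\left(-1 - 3\right) + \left(-3 - 1\right) \left(-1\right)\right) + \left(5 - 4\right) \left(-28\right)\right) + \left(-20 + 27\right)\right) - 1133 = \left(\left(\left(-4 - -4\right) + 1 \left(-28\right)\right) + 7\right) - 1133 = \left(\left(\left(-4 + 4\right) - 28\right) + 7\right) - 1133 = \left(\left(0 - 28\right) + 7\right) - 1133 = \left(-28 + 7\right) - 1133 = -21 - 1133 = -1154$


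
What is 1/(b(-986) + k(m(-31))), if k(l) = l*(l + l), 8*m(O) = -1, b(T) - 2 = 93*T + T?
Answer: -32/2965823 ≈ -1.0790e-5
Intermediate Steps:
b(T) = 2 + 94*T (b(T) = 2 + (93*T + T) = 2 + 94*T)
m(O) = -⅛ (m(O) = (⅛)*(-1) = -⅛)
k(l) = 2*l² (k(l) = l*(2*l) = 2*l²)
1/(b(-986) + k(m(-31))) = 1/((2 + 94*(-986)) + 2*(-⅛)²) = 1/((2 - 92684) + 2*(1/64)) = 1/(-92682 + 1/32) = 1/(-2965823/32) = -32/2965823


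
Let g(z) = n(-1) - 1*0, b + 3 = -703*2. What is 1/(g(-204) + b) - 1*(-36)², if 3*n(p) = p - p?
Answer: -1826065/1409 ≈ -1296.0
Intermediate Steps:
n(p) = 0 (n(p) = (p - p)/3 = (⅓)*0 = 0)
b = -1409 (b = -3 - 703*2 = -3 - 1406 = -1409)
g(z) = 0 (g(z) = 0 - 1*0 = 0 + 0 = 0)
1/(g(-204) + b) - 1*(-36)² = 1/(0 - 1409) - 1*(-36)² = 1/(-1409) - 1*1296 = -1/1409 - 1296 = -1826065/1409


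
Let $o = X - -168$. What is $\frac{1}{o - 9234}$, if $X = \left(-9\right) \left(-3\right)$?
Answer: $- \frac{1}{9039} \approx -0.00011063$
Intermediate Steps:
$X = 27$
$o = 195$ ($o = 27 - -168 = 27 + 168 = 195$)
$\frac{1}{o - 9234} = \frac{1}{195 - 9234} = \frac{1}{-9039} = - \frac{1}{9039}$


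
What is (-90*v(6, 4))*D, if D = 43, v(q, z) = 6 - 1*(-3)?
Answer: -34830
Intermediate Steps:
v(q, z) = 9 (v(q, z) = 6 + 3 = 9)
(-90*v(6, 4))*D = -90*9*43 = -810*43 = -34830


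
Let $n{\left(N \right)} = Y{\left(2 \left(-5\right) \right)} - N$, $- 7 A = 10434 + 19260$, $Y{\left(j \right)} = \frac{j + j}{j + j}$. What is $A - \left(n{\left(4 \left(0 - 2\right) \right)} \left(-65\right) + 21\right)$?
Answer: $-3678$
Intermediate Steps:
$Y{\left(j \right)} = 1$ ($Y{\left(j \right)} = \frac{2 j}{2 j} = 2 j \frac{1}{2 j} = 1$)
$A = -4242$ ($A = - \frac{10434 + 19260}{7} = \left(- \frac{1}{7}\right) 29694 = -4242$)
$n{\left(N \right)} = 1 - N$
$A - \left(n{\left(4 \left(0 - 2\right) \right)} \left(-65\right) + 21\right) = -4242 - \left(\left(1 - 4 \left(0 - 2\right)\right) \left(-65\right) + 21\right) = -4242 - \left(\left(1 - 4 \left(-2\right)\right) \left(-65\right) + 21\right) = -4242 - \left(\left(1 - -8\right) \left(-65\right) + 21\right) = -4242 - \left(\left(1 + 8\right) \left(-65\right) + 21\right) = -4242 - \left(9 \left(-65\right) + 21\right) = -4242 - \left(-585 + 21\right) = -4242 - -564 = -4242 + 564 = -3678$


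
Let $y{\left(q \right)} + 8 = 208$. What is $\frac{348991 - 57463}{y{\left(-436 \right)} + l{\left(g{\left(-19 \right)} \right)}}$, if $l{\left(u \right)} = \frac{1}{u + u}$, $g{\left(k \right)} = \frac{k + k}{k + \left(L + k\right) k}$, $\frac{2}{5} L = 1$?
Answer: $\frac{777408}{523} \approx 1486.4$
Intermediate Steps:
$L = \frac{5}{2}$ ($L = \frac{5}{2} \cdot 1 = \frac{5}{2} \approx 2.5$)
$y{\left(q \right)} = 200$ ($y{\left(q \right)} = -8 + 208 = 200$)
$g{\left(k \right)} = \frac{2 k}{k + k \left(\frac{5}{2} + k\right)}$ ($g{\left(k \right)} = \frac{k + k}{k + \left(\frac{5}{2} + k\right) k} = \frac{2 k}{k + k \left(\frac{5}{2} + k\right)}$)
$l{\left(u \right)} = \frac{1}{2 u}$
$\frac{348991 - 57463}{y{\left(-436 \right)} + l{\left(g{\left(-19 \right)} \right)}} = \frac{348991 - 57463}{200 + \frac{1}{2 \frac{4}{7 + 2 \left(-19\right)}}} = \frac{291528}{200 + \frac{1}{2 \frac{4}{7 - 38}}} = \frac{291528}{200 + \frac{1}{2 \frac{4}{-31}}} = \frac{291528}{200 + \frac{1}{2 \cdot 4 \left(- \frac{1}{31}\right)}} = \frac{291528}{200 + \frac{1}{2 \left(- \frac{4}{31}\right)}} = \frac{291528}{200 + \frac{1}{2} \left(- \frac{31}{4}\right)} = \frac{291528}{200 - \frac{31}{8}} = \frac{291528}{\frac{1569}{8}} = 291528 \cdot \frac{8}{1569} = \frac{777408}{523}$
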